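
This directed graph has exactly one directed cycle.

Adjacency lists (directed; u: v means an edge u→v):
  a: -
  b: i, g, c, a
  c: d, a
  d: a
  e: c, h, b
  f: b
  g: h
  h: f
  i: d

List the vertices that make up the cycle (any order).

b, f, g, h

DFS with gray/black marking from b:
b gray
  i gray
    d gray
      a gray
      a black
    d black
  i black
  g gray
    h gray
      f gray
        f→b: b is gray → back edge
Back edge closes the cycle b → g → h → f → b; its vertices are {b, f, g, h}.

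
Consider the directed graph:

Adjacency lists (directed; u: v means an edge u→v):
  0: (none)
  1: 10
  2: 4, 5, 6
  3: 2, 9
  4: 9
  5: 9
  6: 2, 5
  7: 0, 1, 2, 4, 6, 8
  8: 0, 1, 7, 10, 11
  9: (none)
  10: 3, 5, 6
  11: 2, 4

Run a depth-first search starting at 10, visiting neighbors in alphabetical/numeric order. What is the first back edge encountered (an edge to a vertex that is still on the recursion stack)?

6→2

DFS from 10 (visiting neighbors in alphabetical/numeric order); mark gray on enter, black on exit:
10 gray
  3 gray
    2 gray
      4 gray
        9 gray
        9 black
      4 black
      5 gray
        5→9: 9 black — skip
      5 black
      6 gray
        6→2: 2 is gray → back edge
First back edge: 6 → 2.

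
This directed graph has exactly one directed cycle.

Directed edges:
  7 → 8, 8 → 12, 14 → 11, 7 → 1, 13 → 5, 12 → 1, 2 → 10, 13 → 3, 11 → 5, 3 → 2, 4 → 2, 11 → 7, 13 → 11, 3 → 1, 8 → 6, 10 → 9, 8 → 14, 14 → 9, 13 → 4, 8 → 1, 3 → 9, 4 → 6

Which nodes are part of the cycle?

DFS with gray/black marking from 11:
11 gray
  7 gray
    1 gray
    1 black
    8 gray
      14 gray
        9 gray
        9 black
        14→11: 11 is gray → back edge
Back edge closes the cycle 11 → 7 → 8 → 14 → 11; its vertices are {7, 8, 11, 14}.

7, 8, 11, 14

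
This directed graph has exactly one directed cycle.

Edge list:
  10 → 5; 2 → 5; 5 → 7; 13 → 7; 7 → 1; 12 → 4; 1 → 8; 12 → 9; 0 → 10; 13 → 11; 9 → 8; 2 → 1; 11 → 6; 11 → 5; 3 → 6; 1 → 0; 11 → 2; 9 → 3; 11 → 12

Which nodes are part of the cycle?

DFS with gray/black marking from 7:
7 gray
  1 gray
    8 gray
    8 black
    0 gray
      10 gray
        5 gray
          5→7: 7 is gray → back edge
Back edge closes the cycle 7 → 1 → 0 → 10 → 5 → 7; its vertices are {0, 1, 5, 7, 10}.

0, 1, 5, 7, 10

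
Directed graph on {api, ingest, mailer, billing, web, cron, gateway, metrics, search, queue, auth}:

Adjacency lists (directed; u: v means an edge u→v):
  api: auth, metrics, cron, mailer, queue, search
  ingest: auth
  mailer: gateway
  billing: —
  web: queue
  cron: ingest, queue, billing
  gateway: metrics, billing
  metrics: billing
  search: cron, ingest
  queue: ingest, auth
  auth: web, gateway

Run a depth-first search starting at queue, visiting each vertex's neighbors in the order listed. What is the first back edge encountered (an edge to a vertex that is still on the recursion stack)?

web→queue

DFS from queue (visiting each vertex's neighbors in the order listed); mark gray on enter, black on exit:
queue gray
  ingest gray
    auth gray
      web gray
        web→queue: queue is gray → back edge
First back edge: web → queue.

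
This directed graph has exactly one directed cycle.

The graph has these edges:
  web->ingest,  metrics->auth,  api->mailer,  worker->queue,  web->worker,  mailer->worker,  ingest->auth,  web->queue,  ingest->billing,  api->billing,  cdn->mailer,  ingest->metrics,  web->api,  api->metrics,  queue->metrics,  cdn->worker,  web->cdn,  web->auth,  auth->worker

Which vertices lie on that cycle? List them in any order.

auth, queue, worker, metrics

DFS with gray/black marking from queue:
queue gray
  metrics gray
    auth gray
      worker gray
        worker→queue: queue is gray → back edge
Back edge closes the cycle queue → metrics → auth → worker → queue; its vertices are {auth, queue, worker, metrics}.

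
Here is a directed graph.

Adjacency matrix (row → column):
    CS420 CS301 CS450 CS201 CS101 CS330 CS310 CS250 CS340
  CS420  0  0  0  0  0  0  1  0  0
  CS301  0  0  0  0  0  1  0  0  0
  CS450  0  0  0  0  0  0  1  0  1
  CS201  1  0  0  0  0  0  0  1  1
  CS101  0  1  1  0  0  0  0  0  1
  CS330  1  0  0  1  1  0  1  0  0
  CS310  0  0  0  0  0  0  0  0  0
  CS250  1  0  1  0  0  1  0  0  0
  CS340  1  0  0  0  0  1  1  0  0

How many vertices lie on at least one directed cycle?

7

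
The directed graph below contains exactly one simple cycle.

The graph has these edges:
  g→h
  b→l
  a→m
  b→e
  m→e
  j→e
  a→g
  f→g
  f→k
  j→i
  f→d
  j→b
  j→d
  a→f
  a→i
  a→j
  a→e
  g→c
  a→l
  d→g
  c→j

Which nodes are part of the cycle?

c, d, g, j

DFS with gray/black marking from j:
j gray
  b gray
    e gray
    e black
    l gray
    l black
  b black
  d gray
    g gray
      c gray
        c→j: j is gray → back edge
Back edge closes the cycle j → d → g → c → j; its vertices are {c, d, g, j}.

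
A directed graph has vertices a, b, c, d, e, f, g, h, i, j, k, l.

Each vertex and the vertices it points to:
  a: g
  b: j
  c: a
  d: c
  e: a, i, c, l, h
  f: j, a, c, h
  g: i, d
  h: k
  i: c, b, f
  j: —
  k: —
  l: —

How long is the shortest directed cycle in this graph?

4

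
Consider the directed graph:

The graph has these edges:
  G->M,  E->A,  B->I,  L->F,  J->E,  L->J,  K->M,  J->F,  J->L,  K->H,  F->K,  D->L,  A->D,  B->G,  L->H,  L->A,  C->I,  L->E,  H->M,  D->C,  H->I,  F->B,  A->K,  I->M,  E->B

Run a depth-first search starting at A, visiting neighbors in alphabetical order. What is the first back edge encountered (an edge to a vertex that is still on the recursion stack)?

L->A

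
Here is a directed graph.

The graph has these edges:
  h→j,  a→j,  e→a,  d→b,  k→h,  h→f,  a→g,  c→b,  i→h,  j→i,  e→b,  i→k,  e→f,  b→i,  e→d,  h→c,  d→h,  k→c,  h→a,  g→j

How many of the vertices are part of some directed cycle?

A vertex is on a directed cycle iff it belongs to a strongly connected component of size ≥ 2 (or has a self-loop).
The vertices on cycles are {a, b, c, g, h, i, j, k} — 8 in total.

8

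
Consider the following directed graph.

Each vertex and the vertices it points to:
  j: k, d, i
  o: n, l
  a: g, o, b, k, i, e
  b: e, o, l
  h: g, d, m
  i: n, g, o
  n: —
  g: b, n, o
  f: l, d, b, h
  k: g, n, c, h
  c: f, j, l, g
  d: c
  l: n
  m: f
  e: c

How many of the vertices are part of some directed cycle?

A vertex is on a directed cycle iff it belongs to a strongly connected component of size ≥ 2 (or has a self-loop).
The vertices on cycles are {b, c, d, e, f, g, h, i, j, k, m} — 11 in total.

11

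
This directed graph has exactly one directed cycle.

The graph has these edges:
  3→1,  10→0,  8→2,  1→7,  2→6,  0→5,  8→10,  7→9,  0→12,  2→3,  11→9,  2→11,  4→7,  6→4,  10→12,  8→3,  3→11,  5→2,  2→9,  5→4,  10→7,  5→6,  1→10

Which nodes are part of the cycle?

DFS with gray/black marking from 10:
10 gray
  7 gray
    9 gray
    9 black
  7 black
  0 gray
    5 gray
      4 gray
        4→7: 7 black — skip
      4 black
      2 gray
        2→9: 9 black — skip
        3 gray
          11 gray
            11→9: 9 black — skip
          11 black
          1 gray
            1→10: 10 is gray → back edge
Back edge closes the cycle 10 → 0 → 5 → 2 → 3 → 1 → 10; its vertices are {0, 1, 2, 3, 5, 10}.

0, 1, 2, 3, 5, 10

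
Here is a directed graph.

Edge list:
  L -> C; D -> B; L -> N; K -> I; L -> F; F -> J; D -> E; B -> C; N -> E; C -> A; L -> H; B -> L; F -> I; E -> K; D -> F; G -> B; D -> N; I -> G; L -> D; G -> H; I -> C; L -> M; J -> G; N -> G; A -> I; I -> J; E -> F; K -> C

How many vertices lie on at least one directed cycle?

12

A vertex is on a directed cycle iff it belongs to a strongly connected component of size ≥ 2 (or has a self-loop).
The vertices on cycles are {A, B, C, D, E, F, G, I, J, K, L, N} — 12 in total.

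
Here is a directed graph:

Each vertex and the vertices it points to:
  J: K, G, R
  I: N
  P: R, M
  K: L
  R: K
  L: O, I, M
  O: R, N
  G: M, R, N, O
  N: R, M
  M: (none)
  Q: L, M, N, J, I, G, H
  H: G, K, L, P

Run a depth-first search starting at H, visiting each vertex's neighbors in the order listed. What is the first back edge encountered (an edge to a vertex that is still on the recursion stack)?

DFS from H (visiting each vertex's neighbors in the order listed); mark gray on enter, black on exit:
H gray
  G gray
    M gray
    M black
    R gray
      K gray
        L gray
          O gray
            O→R: R is gray → back edge
First back edge: O → R.

O->R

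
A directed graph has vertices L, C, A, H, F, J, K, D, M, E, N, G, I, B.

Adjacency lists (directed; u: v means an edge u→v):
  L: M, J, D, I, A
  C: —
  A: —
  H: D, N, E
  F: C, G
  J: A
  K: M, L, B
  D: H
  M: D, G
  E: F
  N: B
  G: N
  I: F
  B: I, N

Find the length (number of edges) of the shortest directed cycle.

For each vertex v, BFS finds the shortest path from v back to v.
The shortest such closed walk is D → H → D, length 2.

2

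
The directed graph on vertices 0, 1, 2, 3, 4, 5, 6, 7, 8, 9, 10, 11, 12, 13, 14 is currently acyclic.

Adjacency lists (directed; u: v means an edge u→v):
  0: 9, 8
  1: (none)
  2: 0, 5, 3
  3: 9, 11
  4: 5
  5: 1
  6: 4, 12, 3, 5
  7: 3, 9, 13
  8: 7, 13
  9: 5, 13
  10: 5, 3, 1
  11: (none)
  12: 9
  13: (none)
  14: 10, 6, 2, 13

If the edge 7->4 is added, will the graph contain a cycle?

Adding 7→4 creates a cycle iff 4 can already reach 7.
Explore from 4: no path reaches 7. The graph stays acyclic.

No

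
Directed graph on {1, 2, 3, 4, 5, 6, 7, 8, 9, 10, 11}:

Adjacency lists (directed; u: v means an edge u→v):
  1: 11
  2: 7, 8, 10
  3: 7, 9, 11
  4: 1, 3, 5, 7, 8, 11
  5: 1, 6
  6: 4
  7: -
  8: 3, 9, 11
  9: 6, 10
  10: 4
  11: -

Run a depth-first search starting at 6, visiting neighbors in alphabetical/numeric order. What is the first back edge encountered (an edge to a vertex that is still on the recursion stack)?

9→6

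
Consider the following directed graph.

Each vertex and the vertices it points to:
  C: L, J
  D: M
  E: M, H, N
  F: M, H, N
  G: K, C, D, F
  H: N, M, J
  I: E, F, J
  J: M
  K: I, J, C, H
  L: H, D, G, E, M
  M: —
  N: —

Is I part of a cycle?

I lies on a cycle iff there is a path from I back to itself.
Exploring from I, it never reaches itself; equivalently, its strongly connected component is a singleton.

No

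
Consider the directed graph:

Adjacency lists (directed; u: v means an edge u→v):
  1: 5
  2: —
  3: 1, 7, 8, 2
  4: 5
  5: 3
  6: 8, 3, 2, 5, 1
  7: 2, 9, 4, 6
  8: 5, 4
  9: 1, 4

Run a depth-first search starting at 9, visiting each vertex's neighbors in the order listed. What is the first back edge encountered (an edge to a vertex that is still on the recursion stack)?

3->1

DFS from 9 (visiting each vertex's neighbors in the order listed); mark gray on enter, black on exit:
9 gray
  1 gray
    5 gray
      3 gray
        3→1: 1 is gray → back edge
First back edge: 3 → 1.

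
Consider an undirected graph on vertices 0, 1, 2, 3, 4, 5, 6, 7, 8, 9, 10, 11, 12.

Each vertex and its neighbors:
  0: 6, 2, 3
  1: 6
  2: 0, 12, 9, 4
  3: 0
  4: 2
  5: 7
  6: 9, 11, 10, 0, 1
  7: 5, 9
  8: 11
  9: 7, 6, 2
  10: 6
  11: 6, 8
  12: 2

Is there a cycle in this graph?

Yes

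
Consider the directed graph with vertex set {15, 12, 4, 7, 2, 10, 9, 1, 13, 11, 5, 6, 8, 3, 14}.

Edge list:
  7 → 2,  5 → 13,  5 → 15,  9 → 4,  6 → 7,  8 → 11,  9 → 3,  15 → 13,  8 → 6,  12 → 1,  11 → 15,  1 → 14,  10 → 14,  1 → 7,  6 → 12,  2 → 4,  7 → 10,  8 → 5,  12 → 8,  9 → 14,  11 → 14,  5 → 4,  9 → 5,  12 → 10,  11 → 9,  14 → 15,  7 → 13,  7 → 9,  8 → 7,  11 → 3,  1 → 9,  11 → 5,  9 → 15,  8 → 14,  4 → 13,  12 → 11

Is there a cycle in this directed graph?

Yes

DFS with white/gray/black marking, starting from 12:
12 gray
  1 gray
    7 gray
      9 gray
        3 gray
        3 black
        5 gray
          13 gray
          13 black
          15 gray
            15→13: 13 black — skip
          15 black
          4 gray
            4→13: 13 black — skip
          4 black
        5 black
        14 gray
          14→15: 15 black — skip
        14 black
        9→4: 4 black — skip
        9→15: 15 black — skip
      9 black
      10 gray
        10→14: 14 black — skip
      10 black
      2 gray
        2→4: 4 black — skip
      2 black
      7→13: 13 black — skip
    7 black
    1→9: 9 black — skip
    1→14: 14 black — skip
  1 black
  12→10: 10 black — skip
  8 gray
    6 gray
      6→7: 7 black — skip
      6→12: 12 is gray → back edge
Back edge found, so a cycle exists: 12 → 8 → 6 → 12.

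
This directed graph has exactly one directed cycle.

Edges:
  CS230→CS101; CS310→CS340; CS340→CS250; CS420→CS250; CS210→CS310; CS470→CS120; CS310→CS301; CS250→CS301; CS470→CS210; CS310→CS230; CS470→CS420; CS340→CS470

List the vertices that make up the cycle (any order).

CS210, CS310, CS340, CS470

DFS with gray/black marking from CS310:
CS310 gray
  CS230 gray
    CS101 gray
    CS101 black
  CS230 black
  CS340 gray
    CS470 gray
      CS120 gray
      CS120 black
      CS420 gray
        CS250 gray
          CS301 gray
          CS301 black
        CS250 black
      CS420 black
      CS210 gray
        CS210→CS310: CS310 is gray → back edge
Back edge closes the cycle CS310 → CS340 → CS470 → CS210 → CS310; its vertices are {CS210, CS310, CS340, CS470}.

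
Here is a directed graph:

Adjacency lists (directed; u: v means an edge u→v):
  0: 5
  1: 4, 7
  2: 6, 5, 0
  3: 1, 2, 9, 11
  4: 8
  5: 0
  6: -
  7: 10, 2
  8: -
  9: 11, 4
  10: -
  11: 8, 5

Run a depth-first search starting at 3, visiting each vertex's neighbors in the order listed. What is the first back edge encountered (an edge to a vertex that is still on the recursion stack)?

0->5

DFS from 3 (visiting each vertex's neighbors in the order listed); mark gray on enter, black on exit:
3 gray
  1 gray
    4 gray
      8 gray
      8 black
    4 black
    7 gray
      10 gray
      10 black
      2 gray
        6 gray
        6 black
        5 gray
          0 gray
            0→5: 5 is gray → back edge
First back edge: 0 → 5.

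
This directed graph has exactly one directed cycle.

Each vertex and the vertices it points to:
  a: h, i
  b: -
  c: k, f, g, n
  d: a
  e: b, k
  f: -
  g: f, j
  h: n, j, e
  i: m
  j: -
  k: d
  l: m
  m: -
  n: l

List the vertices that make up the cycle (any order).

a, d, e, h, k

DFS with gray/black marking from k:
k gray
  d gray
    a gray
      h gray
        n gray
          l gray
            m gray
            m black
          l black
        n black
        j gray
        j black
        e gray
          b gray
          b black
          e→k: k is gray → back edge
Back edge closes the cycle k → d → a → h → e → k; its vertices are {a, d, e, h, k}.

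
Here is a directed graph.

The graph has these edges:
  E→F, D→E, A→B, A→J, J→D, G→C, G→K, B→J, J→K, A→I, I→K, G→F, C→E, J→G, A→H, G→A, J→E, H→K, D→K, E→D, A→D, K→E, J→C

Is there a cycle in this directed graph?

Yes

DFS with white/gray/black marking, starting from G:
G gray
  F gray
  F black
  A gray
    H gray
      K gray
        E gray
          D gray
            D→K: K is gray → back edge
Back edge found, so a cycle exists: K → E → D → K.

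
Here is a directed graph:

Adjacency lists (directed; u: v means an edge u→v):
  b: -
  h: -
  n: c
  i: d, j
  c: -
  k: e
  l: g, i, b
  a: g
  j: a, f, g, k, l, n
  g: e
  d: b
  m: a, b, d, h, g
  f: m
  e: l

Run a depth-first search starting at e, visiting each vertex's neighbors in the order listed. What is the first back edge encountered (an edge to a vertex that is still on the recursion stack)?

g→e

DFS from e (visiting each vertex's neighbors in the order listed); mark gray on enter, black on exit:
e gray
  l gray
    g gray
      g→e: e is gray → back edge
First back edge: g → e.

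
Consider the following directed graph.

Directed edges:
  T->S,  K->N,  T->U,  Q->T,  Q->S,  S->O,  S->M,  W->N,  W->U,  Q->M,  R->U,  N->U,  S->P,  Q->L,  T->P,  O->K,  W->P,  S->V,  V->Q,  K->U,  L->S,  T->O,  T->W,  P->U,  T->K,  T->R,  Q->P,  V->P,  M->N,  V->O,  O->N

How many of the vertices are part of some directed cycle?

A vertex is on a directed cycle iff it belongs to a strongly connected component of size ≥ 2 (or has a self-loop).
The vertices on cycles are {L, Q, S, T, V} — 5 in total.

5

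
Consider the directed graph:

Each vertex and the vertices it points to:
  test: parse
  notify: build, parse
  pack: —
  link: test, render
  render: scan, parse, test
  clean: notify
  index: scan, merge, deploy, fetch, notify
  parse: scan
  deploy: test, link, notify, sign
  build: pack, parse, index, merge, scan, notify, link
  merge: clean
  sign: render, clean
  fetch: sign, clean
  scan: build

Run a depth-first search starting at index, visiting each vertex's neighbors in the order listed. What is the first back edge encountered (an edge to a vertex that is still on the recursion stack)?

DFS from index (visiting each vertex's neighbors in the order listed); mark gray on enter, black on exit:
index gray
  scan gray
    build gray
      pack gray
      pack black
      parse gray
        parse→scan: scan is gray → back edge
First back edge: parse → scan.

parse→scan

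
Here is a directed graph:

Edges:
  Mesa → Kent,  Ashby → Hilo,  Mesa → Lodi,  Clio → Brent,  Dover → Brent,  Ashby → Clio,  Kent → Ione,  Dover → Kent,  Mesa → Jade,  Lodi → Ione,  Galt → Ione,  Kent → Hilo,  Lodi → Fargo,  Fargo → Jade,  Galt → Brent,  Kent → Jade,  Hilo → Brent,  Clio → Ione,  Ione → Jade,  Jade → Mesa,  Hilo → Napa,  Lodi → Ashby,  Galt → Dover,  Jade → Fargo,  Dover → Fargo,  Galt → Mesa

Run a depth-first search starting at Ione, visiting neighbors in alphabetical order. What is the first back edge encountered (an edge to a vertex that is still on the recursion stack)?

DFS from Ione (visiting neighbors in alphabetical order); mark gray on enter, black on exit:
Ione gray
  Jade gray
    Fargo gray
      Fargo→Jade: Jade is gray → back edge
First back edge: Fargo → Jade.

Fargo->Jade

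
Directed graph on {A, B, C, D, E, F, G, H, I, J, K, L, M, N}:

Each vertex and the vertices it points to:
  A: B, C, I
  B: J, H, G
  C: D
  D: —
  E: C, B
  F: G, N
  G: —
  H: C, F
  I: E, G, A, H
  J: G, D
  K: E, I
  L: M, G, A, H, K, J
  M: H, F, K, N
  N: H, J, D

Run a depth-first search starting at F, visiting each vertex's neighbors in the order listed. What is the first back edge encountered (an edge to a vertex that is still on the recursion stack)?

H→F

DFS from F (visiting each vertex's neighbors in the order listed); mark gray on enter, black on exit:
F gray
  G gray
  G black
  N gray
    H gray
      C gray
        D gray
        D black
      C black
      H→F: F is gray → back edge
First back edge: H → F.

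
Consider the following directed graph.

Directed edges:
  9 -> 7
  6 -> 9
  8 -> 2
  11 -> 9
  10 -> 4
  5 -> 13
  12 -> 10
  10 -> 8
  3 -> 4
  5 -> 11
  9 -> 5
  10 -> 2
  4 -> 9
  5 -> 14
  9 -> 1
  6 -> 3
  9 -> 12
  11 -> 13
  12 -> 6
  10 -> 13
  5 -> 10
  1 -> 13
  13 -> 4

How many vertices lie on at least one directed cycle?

10

A vertex is on a directed cycle iff it belongs to a strongly connected component of size ≥ 2 (or has a self-loop).
The vertices on cycles are {1, 3, 4, 5, 6, 9, 10, 11, 12, 13} — 10 in total.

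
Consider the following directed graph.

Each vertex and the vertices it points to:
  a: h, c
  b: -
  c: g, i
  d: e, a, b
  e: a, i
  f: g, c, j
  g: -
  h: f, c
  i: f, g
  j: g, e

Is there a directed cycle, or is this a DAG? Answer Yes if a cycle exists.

DFS with white/gray/black marking, starting from e:
e gray
  a gray
    h gray
      f gray
        g gray
        g black
        c gray
          c→g: g black — skip
          i gray
            i→f: f is gray → back edge
Back edge found, so a cycle exists: f → c → i → f.

Yes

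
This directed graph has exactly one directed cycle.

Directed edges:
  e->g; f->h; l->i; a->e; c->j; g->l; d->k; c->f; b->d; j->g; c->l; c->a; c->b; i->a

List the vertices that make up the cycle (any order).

DFS with gray/black marking from a:
a gray
  e gray
    g gray
      l gray
        i gray
          i→a: a is gray → back edge
Back edge closes the cycle a → e → g → l → i → a; its vertices are {a, e, g, i, l}.

a, e, g, i, l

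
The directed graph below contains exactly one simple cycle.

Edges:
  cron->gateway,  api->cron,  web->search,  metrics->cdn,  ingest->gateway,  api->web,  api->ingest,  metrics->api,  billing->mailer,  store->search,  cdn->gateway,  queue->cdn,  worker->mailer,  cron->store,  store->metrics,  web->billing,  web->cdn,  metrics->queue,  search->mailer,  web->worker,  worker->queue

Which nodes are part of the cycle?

api, cron, store, metrics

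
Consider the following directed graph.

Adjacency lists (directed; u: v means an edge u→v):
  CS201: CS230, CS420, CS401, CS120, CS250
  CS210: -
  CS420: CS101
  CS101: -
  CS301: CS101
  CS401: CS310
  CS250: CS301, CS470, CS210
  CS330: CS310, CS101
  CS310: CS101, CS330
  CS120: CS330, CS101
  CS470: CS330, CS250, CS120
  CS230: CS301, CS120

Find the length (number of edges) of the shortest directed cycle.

2

For each vertex v, BFS finds the shortest path from v back to v.
The shortest such closed walk is CS250 → CS470 → CS250, length 2.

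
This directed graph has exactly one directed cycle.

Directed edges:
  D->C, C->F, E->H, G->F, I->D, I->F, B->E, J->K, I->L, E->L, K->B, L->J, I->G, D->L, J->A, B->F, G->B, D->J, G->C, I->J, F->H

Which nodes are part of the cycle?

B, E, J, K, L

DFS with gray/black marking from J:
J gray
  K gray
    B gray
      E gray
        L gray
          L→J: J is gray → back edge
Back edge closes the cycle J → K → B → E → L → J; its vertices are {B, E, J, K, L}.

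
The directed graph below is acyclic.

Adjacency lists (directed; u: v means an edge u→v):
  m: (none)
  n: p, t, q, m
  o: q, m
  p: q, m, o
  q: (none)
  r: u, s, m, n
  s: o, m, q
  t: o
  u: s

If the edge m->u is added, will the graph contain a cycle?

Yes

Adding m→u creates a cycle iff u can already reach m.
Path from u: u → s → m.
So u → … → m → u is a cycle.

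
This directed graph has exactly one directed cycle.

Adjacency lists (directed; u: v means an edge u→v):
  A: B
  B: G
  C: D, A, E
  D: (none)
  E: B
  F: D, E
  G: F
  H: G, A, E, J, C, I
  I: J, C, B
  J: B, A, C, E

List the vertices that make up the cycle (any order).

B, E, F, G

DFS with gray/black marking from G:
G gray
  F gray
    D gray
    D black
    E gray
      B gray
        B→G: G is gray → back edge
Back edge closes the cycle G → F → E → B → G; its vertices are {B, E, F, G}.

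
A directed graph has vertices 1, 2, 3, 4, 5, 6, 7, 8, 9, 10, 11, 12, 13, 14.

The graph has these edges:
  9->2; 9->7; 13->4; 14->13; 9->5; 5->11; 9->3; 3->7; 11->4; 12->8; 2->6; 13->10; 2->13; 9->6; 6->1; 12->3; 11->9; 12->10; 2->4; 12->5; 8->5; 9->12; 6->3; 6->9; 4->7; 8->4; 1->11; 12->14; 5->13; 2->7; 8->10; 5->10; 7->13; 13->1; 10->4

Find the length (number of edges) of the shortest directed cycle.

2

For each vertex v, BFS finds the shortest path from v back to v.
The shortest such closed walk is 9 → 6 → 9, length 2.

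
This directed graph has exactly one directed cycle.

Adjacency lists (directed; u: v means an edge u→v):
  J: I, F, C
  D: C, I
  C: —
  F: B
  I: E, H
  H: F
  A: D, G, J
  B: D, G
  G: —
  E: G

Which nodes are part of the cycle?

B, D, F, H, I

DFS with gray/black marking from D:
D gray
  C gray
  C black
  I gray
    E gray
      G gray
      G black
    E black
    H gray
      F gray
        B gray
          B→D: D is gray → back edge
Back edge closes the cycle D → I → H → F → B → D; its vertices are {B, D, F, H, I}.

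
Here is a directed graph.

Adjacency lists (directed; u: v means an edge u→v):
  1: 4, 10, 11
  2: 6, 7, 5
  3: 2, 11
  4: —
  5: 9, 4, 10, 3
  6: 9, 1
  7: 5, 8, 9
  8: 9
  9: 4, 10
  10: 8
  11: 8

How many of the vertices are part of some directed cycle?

7

A vertex is on a directed cycle iff it belongs to a strongly connected component of size ≥ 2 (or has a self-loop).
The vertices on cycles are {2, 3, 5, 7, 8, 9, 10} — 7 in total.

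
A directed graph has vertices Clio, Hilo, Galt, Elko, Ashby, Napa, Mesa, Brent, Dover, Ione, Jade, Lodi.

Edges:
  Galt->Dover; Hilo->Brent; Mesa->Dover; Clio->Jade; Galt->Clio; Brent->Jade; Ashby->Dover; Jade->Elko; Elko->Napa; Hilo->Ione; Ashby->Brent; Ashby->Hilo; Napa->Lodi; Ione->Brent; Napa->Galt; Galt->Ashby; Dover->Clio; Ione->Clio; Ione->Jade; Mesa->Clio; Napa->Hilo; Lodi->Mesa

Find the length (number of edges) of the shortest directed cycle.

For each vertex v, BFS finds the shortest path from v back to v.
The shortest such closed walk is Elko → Napa → Galt → Clio → Jade → Elko, length 5.

5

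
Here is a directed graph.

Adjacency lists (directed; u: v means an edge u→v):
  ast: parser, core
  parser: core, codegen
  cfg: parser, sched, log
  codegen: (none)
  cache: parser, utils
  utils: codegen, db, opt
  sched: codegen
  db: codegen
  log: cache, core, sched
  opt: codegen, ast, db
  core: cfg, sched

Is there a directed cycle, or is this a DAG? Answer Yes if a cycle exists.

Yes

DFS with white/gray/black marking, starting from core:
core gray
  cfg gray
    parser gray
      parser→core: core is gray → back edge
Back edge found, so a cycle exists: core → cfg → parser → core.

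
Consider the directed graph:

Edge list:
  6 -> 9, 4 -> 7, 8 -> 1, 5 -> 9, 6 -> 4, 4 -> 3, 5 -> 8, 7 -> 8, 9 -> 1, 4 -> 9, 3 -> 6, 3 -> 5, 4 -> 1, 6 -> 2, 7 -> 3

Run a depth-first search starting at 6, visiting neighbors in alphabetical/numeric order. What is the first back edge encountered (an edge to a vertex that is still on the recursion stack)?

3->6

DFS from 6 (visiting neighbors in alphabetical/numeric order); mark gray on enter, black on exit:
6 gray
  2 gray
  2 black
  4 gray
    1 gray
    1 black
    3 gray
      5 gray
        8 gray
          8→1: 1 black — skip
        8 black
        9 gray
          9→1: 1 black — skip
        9 black
      5 black
      3→6: 6 is gray → back edge
First back edge: 3 → 6.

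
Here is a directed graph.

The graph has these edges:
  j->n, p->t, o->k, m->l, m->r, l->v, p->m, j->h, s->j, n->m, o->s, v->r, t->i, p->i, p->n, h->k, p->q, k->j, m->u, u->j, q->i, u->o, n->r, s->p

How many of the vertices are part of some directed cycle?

A vertex is on a directed cycle iff it belongs to a strongly connected component of size ≥ 2 (or has a self-loop).
The vertices on cycles are {h, j, k, m, n, o, p, s, u} — 9 in total.

9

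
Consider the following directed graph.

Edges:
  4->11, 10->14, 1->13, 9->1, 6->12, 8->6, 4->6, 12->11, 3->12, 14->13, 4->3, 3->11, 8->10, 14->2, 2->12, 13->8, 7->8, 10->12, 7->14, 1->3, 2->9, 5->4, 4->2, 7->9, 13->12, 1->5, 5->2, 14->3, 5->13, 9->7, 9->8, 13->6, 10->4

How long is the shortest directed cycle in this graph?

For each vertex v, BFS finds the shortest path from v back to v.
The shortest such closed walk is 7 → 9 → 7, length 2.

2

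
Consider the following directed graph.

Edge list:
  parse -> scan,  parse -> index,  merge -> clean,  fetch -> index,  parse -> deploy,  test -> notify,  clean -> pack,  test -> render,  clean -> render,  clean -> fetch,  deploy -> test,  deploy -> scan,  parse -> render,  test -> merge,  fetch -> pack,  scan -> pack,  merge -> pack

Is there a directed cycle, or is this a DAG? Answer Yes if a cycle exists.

No

DFS with white/gray/black marking, starting from deploy:
deploy gray
  test gray
    notify gray
    notify black
    render gray
    render black
    merge gray
      pack gray
      pack black
      clean gray
        clean→pack: pack black — skip
        clean→render: render black — skip
        fetch gray
          index gray
          index black
          fetch→pack: pack black — skip
        fetch black
      clean black
    merge black
  test black
  scan gray
    scan→pack: pack black — skip
  scan black
deploy black
parse gray
  parse→scan: scan black — skip
  parse→deploy: deploy black — skip
  parse→index: index black — skip
  parse→render: render black — skip
parse black
Every edge goes to a white or black vertex — no back edge, so the graph is acyclic.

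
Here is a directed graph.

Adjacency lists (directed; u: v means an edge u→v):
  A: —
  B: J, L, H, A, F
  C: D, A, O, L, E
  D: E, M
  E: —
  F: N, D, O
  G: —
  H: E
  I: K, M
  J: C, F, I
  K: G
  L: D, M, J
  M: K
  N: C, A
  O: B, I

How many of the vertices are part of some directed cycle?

7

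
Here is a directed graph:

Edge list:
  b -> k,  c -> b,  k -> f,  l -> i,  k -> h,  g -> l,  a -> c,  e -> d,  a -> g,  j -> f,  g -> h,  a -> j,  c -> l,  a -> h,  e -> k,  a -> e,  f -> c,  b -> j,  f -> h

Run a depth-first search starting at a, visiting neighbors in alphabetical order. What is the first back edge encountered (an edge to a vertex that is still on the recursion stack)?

DFS from a (visiting neighbors in alphabetical order); mark gray on enter, black on exit:
a gray
  c gray
    b gray
      j gray
        f gray
          f→c: c is gray → back edge
First back edge: f → c.

f→c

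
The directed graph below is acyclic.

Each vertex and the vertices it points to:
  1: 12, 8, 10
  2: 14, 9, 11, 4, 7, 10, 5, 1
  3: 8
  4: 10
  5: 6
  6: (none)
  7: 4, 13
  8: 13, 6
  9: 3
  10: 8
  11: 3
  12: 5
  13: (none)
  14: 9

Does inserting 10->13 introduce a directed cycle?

Adding 10→13 creates a cycle iff 13 can already reach 10.
Explore from 13: no path reaches 10. The graph stays acyclic.

No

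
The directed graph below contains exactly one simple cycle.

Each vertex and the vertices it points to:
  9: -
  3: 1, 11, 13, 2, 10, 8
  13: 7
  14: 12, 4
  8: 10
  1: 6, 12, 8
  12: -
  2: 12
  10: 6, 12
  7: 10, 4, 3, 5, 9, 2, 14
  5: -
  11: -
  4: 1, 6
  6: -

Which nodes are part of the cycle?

3, 7, 13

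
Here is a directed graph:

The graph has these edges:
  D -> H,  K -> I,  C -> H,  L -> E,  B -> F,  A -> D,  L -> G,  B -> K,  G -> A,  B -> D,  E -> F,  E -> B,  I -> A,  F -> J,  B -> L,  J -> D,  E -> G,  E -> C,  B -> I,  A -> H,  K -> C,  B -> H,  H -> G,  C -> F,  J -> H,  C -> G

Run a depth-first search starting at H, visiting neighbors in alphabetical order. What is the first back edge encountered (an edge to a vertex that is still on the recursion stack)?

DFS from H (visiting neighbors in alphabetical order); mark gray on enter, black on exit:
H gray
  G gray
    A gray
      D gray
        D→H: H is gray → back edge
First back edge: D → H.

D->H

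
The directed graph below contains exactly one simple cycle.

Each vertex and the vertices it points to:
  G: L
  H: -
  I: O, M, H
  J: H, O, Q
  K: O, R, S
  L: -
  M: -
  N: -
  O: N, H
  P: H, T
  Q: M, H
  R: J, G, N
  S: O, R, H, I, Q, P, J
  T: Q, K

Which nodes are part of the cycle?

K, P, S, T

DFS with gray/black marking from K:
K gray
  O gray
    N gray
    N black
    H gray
    H black
  O black
  R gray
    J gray
      J→H: H black — skip
      J→O: O black — skip
      Q gray
        M gray
        M black
        Q→H: H black — skip
      Q black
    J black
    G gray
      L gray
      L black
    G black
    R→N: N black — skip
  R black
  S gray
    S→O: O black — skip
    S→R: R black — skip
    S→H: H black — skip
    I gray
      I→O: O black — skip
      I→M: M black — skip
      I→H: H black — skip
    I black
    S→Q: Q black — skip
    P gray
      P→H: H black — skip
      T gray
        T→Q: Q black — skip
        T→K: K is gray → back edge
Back edge closes the cycle K → S → P → T → K; its vertices are {K, P, S, T}.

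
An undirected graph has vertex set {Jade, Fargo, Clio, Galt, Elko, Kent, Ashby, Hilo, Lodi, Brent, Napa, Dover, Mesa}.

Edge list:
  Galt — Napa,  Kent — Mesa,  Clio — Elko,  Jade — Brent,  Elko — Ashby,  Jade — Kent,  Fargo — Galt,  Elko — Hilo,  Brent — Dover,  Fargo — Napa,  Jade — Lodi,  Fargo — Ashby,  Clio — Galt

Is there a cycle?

Yes

DFS, tracking each vertex's parent; an edge to a visited non-parent vertex closes a cycle.
Start from Elko:
visit Elko (parent –)
  visit Clio (parent Elko)
    visit Galt (parent Clio)
      Galt–Clio: parent, skip
      visit Fargo (parent Galt)
        Fargo–Galt: parent, skip
        visit Ashby (parent Fargo)
          Ashby–Elko: Elko visited and ≠ parent → cycle
Cycle: Elko – Clio – Galt – Fargo – Ashby – Elko.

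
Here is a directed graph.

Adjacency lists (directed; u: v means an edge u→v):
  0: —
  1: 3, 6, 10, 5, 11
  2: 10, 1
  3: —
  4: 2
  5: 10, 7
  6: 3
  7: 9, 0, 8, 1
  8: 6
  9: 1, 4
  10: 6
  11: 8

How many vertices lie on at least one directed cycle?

6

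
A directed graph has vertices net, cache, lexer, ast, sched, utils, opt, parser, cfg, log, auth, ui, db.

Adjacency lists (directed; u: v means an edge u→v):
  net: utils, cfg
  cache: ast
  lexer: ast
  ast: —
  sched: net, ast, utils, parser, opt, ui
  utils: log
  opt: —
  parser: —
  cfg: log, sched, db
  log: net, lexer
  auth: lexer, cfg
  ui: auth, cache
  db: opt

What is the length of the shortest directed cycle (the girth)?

3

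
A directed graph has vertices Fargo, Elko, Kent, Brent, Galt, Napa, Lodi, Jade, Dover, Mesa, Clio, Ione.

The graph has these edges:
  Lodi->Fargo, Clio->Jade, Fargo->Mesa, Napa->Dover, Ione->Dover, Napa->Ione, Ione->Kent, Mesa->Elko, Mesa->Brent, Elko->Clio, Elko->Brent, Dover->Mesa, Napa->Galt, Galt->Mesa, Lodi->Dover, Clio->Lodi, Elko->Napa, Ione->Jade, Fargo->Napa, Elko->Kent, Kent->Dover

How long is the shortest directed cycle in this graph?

For each vertex v, BFS finds the shortest path from v back to v.
The shortest such closed walk is Elko → Napa → Galt → Mesa → Elko, length 4.

4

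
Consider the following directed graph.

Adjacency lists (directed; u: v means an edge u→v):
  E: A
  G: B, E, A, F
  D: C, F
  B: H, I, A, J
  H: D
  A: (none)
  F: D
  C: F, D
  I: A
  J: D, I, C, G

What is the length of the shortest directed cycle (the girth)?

For each vertex v, BFS finds the shortest path from v back to v.
The shortest such closed walk is F → D → F, length 2.

2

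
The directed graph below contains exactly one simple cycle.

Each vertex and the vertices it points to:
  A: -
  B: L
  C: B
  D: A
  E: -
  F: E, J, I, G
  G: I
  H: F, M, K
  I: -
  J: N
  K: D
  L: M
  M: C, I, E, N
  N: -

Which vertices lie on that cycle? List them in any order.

DFS with gray/black marking from M:
M gray
  C gray
    B gray
      L gray
        L→M: M is gray → back edge
Back edge closes the cycle M → C → B → L → M; its vertices are {B, C, L, M}.

B, C, L, M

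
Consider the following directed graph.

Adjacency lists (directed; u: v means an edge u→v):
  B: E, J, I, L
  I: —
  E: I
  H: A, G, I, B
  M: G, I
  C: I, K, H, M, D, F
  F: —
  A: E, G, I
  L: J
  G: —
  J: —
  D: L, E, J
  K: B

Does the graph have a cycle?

DFS with white/gray/black marking, starting from E:
E gray
  I gray
  I black
E black
B gray
  B→E: E black — skip
  J gray
  J black
  B→I: I black — skip
  L gray
    L→J: J black — skip
  L black
B black
H gray
  A gray
    A→E: E black — skip
    G gray
    G black
    A→I: I black — skip
  A black
  H→G: G black — skip
  H→I: I black — skip
  H→B: B black — skip
H black
M gray
  M→G: G black — skip
  M→I: I black — skip
M black
C gray
  C→I: I black — skip
  K gray
    K→B: B black — skip
  K black
  C→H: H black — skip
  C→M: M black — skip
  D gray
    D→L: L black — skip
    D→E: E black — skip
    D→J: J black — skip
  D black
  F gray
  F black
C black
Every edge goes to a white or black vertex — no back edge, so the graph is acyclic.

No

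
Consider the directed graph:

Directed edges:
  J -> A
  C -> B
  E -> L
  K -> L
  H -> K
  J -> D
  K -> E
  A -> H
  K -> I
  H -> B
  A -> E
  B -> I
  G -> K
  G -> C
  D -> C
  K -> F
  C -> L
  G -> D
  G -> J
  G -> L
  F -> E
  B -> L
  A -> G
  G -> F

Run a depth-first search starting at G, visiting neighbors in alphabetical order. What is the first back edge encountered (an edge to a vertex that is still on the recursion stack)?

A->G

DFS from G (visiting neighbors in alphabetical order); mark gray on enter, black on exit:
G gray
  C gray
    B gray
      I gray
      I black
      L gray
      L black
    B black
    C→L: L black — skip
  C black
  D gray
    D→C: C black — skip
  D black
  F gray
    E gray
      E→L: L black — skip
    E black
  F black
  J gray
    A gray
      A→E: E black — skip
      A→G: G is gray → back edge
First back edge: A → G.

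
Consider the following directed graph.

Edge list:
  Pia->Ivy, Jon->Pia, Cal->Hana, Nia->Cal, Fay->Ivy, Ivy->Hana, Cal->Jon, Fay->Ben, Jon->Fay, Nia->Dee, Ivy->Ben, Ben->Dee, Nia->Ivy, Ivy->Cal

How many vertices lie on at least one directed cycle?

A vertex is on a directed cycle iff it belongs to a strongly connected component of size ≥ 2 (or has a self-loop).
The vertices on cycles are {Cal, Fay, Ivy, Jon, Pia} — 5 in total.

5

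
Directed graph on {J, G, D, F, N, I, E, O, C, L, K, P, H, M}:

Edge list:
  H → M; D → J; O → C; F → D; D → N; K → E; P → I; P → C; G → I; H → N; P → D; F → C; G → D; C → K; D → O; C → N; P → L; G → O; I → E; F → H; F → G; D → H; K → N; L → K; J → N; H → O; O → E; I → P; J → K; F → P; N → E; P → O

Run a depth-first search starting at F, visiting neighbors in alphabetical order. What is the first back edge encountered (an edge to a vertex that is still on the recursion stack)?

P→I

DFS from F (visiting neighbors in alphabetical order); mark gray on enter, black on exit:
F gray
  C gray
    K gray
      E gray
      E black
      N gray
        N→E: E black — skip
      N black
    K black
    C→N: N black — skip
  C black
  D gray
    H gray
      M gray
      M black
      H→N: N black — skip
      O gray
        O→C: C black — skip
        O→E: E black — skip
      O black
    H black
    J gray
      J→K: K black — skip
      J→N: N black — skip
    J black
    D→N: N black — skip
    D→O: O black — skip
  D black
  G gray
    G→D: D black — skip
    I gray
      I→E: E black — skip
      P gray
        P→C: C black — skip
        P→D: D black — skip
        P→I: I is gray → back edge
First back edge: P → I.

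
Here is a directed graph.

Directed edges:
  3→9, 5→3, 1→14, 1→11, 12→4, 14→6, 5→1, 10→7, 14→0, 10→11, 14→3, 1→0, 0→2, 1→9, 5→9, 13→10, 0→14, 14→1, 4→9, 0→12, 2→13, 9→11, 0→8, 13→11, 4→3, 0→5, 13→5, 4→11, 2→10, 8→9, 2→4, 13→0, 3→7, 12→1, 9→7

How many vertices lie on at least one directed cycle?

A vertex is on a directed cycle iff it belongs to a strongly connected component of size ≥ 2 (or has a self-loop).
The vertices on cycles are {0, 1, 2, 5, 12, 13, 14} — 7 in total.

7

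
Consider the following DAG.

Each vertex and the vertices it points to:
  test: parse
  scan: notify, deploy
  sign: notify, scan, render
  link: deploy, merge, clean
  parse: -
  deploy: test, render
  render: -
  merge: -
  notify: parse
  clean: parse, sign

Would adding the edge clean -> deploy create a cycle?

No

Adding clean→deploy creates a cycle iff deploy can already reach clean.
Explore from deploy: no path reaches clean. The graph stays acyclic.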